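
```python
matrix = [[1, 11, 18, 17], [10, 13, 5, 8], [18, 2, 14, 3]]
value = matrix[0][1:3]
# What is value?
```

matrix[0] = [1, 11, 18, 17]. matrix[0] has length 4. The slice matrix[0][1:3] selects indices [1, 2] (1->11, 2->18), giving [11, 18].

[11, 18]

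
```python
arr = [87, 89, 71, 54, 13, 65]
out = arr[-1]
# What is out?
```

arr has length 6. Negative index -1 maps to positive index 6 + (-1) = 5. arr[5] = 65.

65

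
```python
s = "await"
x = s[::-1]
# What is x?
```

s has length 5. The slice s[::-1] selects indices [4, 3, 2, 1, 0] (4->'t', 3->'i', 2->'a', 1->'w', 0->'a'), giving 'tiawa'.

'tiawa'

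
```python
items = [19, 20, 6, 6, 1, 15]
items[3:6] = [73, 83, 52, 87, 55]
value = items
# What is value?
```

items starts as [19, 20, 6, 6, 1, 15] (length 6). The slice items[3:6] covers indices [3, 4, 5] with values [6, 1, 15]. Replacing that slice with [73, 83, 52, 87, 55] (different length) produces [19, 20, 6, 73, 83, 52, 87, 55].

[19, 20, 6, 73, 83, 52, 87, 55]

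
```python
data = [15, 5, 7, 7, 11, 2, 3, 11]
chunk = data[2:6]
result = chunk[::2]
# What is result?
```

data has length 8. The slice data[2:6] selects indices [2, 3, 4, 5] (2->7, 3->7, 4->11, 5->2), giving [7, 7, 11, 2]. So chunk = [7, 7, 11, 2]. chunk has length 4. The slice chunk[::2] selects indices [0, 2] (0->7, 2->11), giving [7, 11].

[7, 11]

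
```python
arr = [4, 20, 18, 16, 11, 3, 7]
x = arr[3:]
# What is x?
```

arr has length 7. The slice arr[3:] selects indices [3, 4, 5, 6] (3->16, 4->11, 5->3, 6->7), giving [16, 11, 3, 7].

[16, 11, 3, 7]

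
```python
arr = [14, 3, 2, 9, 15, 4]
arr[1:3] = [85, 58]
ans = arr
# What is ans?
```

arr starts as [14, 3, 2, 9, 15, 4] (length 6). The slice arr[1:3] covers indices [1, 2] with values [3, 2]. Replacing that slice with [85, 58] (same length) produces [14, 85, 58, 9, 15, 4].

[14, 85, 58, 9, 15, 4]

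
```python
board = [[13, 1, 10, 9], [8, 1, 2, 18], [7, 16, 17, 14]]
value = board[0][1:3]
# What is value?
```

board[0] = [13, 1, 10, 9]. board[0] has length 4. The slice board[0][1:3] selects indices [1, 2] (1->1, 2->10), giving [1, 10].

[1, 10]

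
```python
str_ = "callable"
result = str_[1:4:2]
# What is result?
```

str_ has length 8. The slice str_[1:4:2] selects indices [1, 3] (1->'a', 3->'l'), giving 'al'.

'al'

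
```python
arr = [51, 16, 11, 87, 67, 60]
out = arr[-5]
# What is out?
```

arr has length 6. Negative index -5 maps to positive index 6 + (-5) = 1. arr[1] = 16.

16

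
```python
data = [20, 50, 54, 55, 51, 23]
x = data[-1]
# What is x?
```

data has length 6. Negative index -1 maps to positive index 6 + (-1) = 5. data[5] = 23.

23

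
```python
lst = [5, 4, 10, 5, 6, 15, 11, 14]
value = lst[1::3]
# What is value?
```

lst has length 8. The slice lst[1::3] selects indices [1, 4, 7] (1->4, 4->6, 7->14), giving [4, 6, 14].

[4, 6, 14]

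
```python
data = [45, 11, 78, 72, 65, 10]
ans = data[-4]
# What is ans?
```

data has length 6. Negative index -4 maps to positive index 6 + (-4) = 2. data[2] = 78.

78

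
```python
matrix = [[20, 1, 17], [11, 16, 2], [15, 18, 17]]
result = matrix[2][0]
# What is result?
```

matrix[2] = [15, 18, 17]. Taking column 0 of that row yields 15.

15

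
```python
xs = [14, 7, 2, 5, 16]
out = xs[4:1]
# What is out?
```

xs has length 5. The slice xs[4:1] resolves to an empty index range, so the result is [].

[]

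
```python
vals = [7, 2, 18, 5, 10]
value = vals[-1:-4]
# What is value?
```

vals has length 5. The slice vals[-1:-4] resolves to an empty index range, so the result is [].

[]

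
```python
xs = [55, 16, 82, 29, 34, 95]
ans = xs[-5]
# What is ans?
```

xs has length 6. Negative index -5 maps to positive index 6 + (-5) = 1. xs[1] = 16.

16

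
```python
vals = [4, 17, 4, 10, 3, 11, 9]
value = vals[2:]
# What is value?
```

vals has length 7. The slice vals[2:] selects indices [2, 3, 4, 5, 6] (2->4, 3->10, 4->3, 5->11, 6->9), giving [4, 10, 3, 11, 9].

[4, 10, 3, 11, 9]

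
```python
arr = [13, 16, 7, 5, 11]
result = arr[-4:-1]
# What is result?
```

arr has length 5. The slice arr[-4:-1] selects indices [1, 2, 3] (1->16, 2->7, 3->5), giving [16, 7, 5].

[16, 7, 5]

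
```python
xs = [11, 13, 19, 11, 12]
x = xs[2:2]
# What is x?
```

xs has length 5. The slice xs[2:2] resolves to an empty index range, so the result is [].

[]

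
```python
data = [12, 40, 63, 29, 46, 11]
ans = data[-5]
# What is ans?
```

data has length 6. Negative index -5 maps to positive index 6 + (-5) = 1. data[1] = 40.

40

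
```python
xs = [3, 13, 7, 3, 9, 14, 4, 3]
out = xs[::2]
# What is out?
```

xs has length 8. The slice xs[::2] selects indices [0, 2, 4, 6] (0->3, 2->7, 4->9, 6->4), giving [3, 7, 9, 4].

[3, 7, 9, 4]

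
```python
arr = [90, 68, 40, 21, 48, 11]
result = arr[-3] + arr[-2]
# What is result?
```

arr has length 6. Negative index -3 maps to positive index 6 + (-3) = 3. arr[3] = 21.
arr has length 6. Negative index -2 maps to positive index 6 + (-2) = 4. arr[4] = 48.
Sum: 21 + 48 = 69.

69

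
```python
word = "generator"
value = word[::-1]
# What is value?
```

word has length 9. The slice word[::-1] selects indices [8, 7, 6, 5, 4, 3, 2, 1, 0] (8->'r', 7->'o', 6->'t', 5->'a', 4->'r', 3->'e', 2->'n', 1->'e', 0->'g'), giving 'rotareneg'.

'rotareneg'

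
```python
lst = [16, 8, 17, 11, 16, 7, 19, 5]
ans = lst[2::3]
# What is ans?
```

lst has length 8. The slice lst[2::3] selects indices [2, 5] (2->17, 5->7), giving [17, 7].

[17, 7]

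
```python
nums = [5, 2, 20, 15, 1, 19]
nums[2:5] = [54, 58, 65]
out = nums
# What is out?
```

nums starts as [5, 2, 20, 15, 1, 19] (length 6). The slice nums[2:5] covers indices [2, 3, 4] with values [20, 15, 1]. Replacing that slice with [54, 58, 65] (same length) produces [5, 2, 54, 58, 65, 19].

[5, 2, 54, 58, 65, 19]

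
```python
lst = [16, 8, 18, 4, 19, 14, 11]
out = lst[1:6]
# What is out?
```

lst has length 7. The slice lst[1:6] selects indices [1, 2, 3, 4, 5] (1->8, 2->18, 3->4, 4->19, 5->14), giving [8, 18, 4, 19, 14].

[8, 18, 4, 19, 14]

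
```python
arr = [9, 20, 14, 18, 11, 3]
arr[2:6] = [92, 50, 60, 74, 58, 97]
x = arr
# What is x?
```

arr starts as [9, 20, 14, 18, 11, 3] (length 6). The slice arr[2:6] covers indices [2, 3, 4, 5] with values [14, 18, 11, 3]. Replacing that slice with [92, 50, 60, 74, 58, 97] (different length) produces [9, 20, 92, 50, 60, 74, 58, 97].

[9, 20, 92, 50, 60, 74, 58, 97]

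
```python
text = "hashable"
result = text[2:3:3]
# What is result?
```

text has length 8. The slice text[2:3:3] selects indices [2] (2->'s'), giving 's'.

's'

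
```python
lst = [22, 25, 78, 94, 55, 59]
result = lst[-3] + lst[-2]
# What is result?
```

lst has length 6. Negative index -3 maps to positive index 6 + (-3) = 3. lst[3] = 94.
lst has length 6. Negative index -2 maps to positive index 6 + (-2) = 4. lst[4] = 55.
Sum: 94 + 55 = 149.

149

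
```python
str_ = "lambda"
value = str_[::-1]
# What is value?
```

str_ has length 6. The slice str_[::-1] selects indices [5, 4, 3, 2, 1, 0] (5->'a', 4->'d', 3->'b', 2->'m', 1->'a', 0->'l'), giving 'adbmal'.

'adbmal'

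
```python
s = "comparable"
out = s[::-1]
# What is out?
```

s has length 10. The slice s[::-1] selects indices [9, 8, 7, 6, 5, 4, 3, 2, 1, 0] (9->'e', 8->'l', 7->'b', 6->'a', 5->'r', 4->'a', 3->'p', 2->'m', 1->'o', 0->'c'), giving 'elbarapmoc'.

'elbarapmoc'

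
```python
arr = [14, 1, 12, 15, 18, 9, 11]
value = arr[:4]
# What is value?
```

arr has length 7. The slice arr[:4] selects indices [0, 1, 2, 3] (0->14, 1->1, 2->12, 3->15), giving [14, 1, 12, 15].

[14, 1, 12, 15]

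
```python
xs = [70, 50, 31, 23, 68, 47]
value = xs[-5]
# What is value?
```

xs has length 6. Negative index -5 maps to positive index 6 + (-5) = 1. xs[1] = 50.

50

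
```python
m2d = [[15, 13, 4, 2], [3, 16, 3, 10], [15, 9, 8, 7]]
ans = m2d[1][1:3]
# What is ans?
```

m2d[1] = [3, 16, 3, 10]. m2d[1] has length 4. The slice m2d[1][1:3] selects indices [1, 2] (1->16, 2->3), giving [16, 3].

[16, 3]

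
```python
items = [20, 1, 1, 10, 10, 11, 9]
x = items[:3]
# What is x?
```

items has length 7. The slice items[:3] selects indices [0, 1, 2] (0->20, 1->1, 2->1), giving [20, 1, 1].

[20, 1, 1]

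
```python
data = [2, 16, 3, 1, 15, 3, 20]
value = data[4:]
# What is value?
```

data has length 7. The slice data[4:] selects indices [4, 5, 6] (4->15, 5->3, 6->20), giving [15, 3, 20].

[15, 3, 20]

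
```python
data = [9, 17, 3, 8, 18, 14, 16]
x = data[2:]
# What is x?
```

data has length 7. The slice data[2:] selects indices [2, 3, 4, 5, 6] (2->3, 3->8, 4->18, 5->14, 6->16), giving [3, 8, 18, 14, 16].

[3, 8, 18, 14, 16]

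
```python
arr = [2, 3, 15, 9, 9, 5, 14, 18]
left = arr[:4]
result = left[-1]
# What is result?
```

arr has length 8. The slice arr[:4] selects indices [0, 1, 2, 3] (0->2, 1->3, 2->15, 3->9), giving [2, 3, 15, 9]. So left = [2, 3, 15, 9]. Then left[-1] = 9.

9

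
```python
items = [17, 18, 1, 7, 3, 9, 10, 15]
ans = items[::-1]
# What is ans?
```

items has length 8. The slice items[::-1] selects indices [7, 6, 5, 4, 3, 2, 1, 0] (7->15, 6->10, 5->9, 4->3, 3->7, 2->1, 1->18, 0->17), giving [15, 10, 9, 3, 7, 1, 18, 17].

[15, 10, 9, 3, 7, 1, 18, 17]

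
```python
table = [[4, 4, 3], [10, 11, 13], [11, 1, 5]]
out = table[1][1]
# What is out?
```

table[1] = [10, 11, 13]. Taking column 1 of that row yields 11.

11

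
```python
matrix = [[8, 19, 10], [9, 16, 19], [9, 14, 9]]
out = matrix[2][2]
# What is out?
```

matrix[2] = [9, 14, 9]. Taking column 2 of that row yields 9.

9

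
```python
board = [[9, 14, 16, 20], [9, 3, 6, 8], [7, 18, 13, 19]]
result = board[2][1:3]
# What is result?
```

board[2] = [7, 18, 13, 19]. board[2] has length 4. The slice board[2][1:3] selects indices [1, 2] (1->18, 2->13), giving [18, 13].

[18, 13]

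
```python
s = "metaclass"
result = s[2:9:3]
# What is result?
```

s has length 9. The slice s[2:9:3] selects indices [2, 5, 8] (2->'t', 5->'l', 8->'s'), giving 'tls'.

'tls'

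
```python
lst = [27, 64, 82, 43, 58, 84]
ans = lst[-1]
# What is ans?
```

lst has length 6. Negative index -1 maps to positive index 6 + (-1) = 5. lst[5] = 84.

84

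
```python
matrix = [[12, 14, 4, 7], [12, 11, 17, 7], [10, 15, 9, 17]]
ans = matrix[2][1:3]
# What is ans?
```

matrix[2] = [10, 15, 9, 17]. matrix[2] has length 4. The slice matrix[2][1:3] selects indices [1, 2] (1->15, 2->9), giving [15, 9].

[15, 9]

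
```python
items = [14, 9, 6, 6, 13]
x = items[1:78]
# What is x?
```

items has length 5. The slice items[1:78] selects indices [1, 2, 3, 4] (1->9, 2->6, 3->6, 4->13), giving [9, 6, 6, 13].

[9, 6, 6, 13]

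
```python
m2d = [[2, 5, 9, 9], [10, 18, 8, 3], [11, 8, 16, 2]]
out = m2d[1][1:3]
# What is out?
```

m2d[1] = [10, 18, 8, 3]. m2d[1] has length 4. The slice m2d[1][1:3] selects indices [1, 2] (1->18, 2->8), giving [18, 8].

[18, 8]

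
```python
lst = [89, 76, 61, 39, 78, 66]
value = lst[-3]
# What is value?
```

lst has length 6. Negative index -3 maps to positive index 6 + (-3) = 3. lst[3] = 39.

39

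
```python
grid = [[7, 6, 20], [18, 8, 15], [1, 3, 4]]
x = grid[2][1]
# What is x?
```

grid[2] = [1, 3, 4]. Taking column 1 of that row yields 3.

3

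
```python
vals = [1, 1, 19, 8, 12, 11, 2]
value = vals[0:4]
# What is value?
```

vals has length 7. The slice vals[0:4] selects indices [0, 1, 2, 3] (0->1, 1->1, 2->19, 3->8), giving [1, 1, 19, 8].

[1, 1, 19, 8]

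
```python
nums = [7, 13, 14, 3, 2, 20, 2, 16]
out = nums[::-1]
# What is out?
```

nums has length 8. The slice nums[::-1] selects indices [7, 6, 5, 4, 3, 2, 1, 0] (7->16, 6->2, 5->20, 4->2, 3->3, 2->14, 1->13, 0->7), giving [16, 2, 20, 2, 3, 14, 13, 7].

[16, 2, 20, 2, 3, 14, 13, 7]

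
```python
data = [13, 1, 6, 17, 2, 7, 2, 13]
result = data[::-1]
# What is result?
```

data has length 8. The slice data[::-1] selects indices [7, 6, 5, 4, 3, 2, 1, 0] (7->13, 6->2, 5->7, 4->2, 3->17, 2->6, 1->1, 0->13), giving [13, 2, 7, 2, 17, 6, 1, 13].

[13, 2, 7, 2, 17, 6, 1, 13]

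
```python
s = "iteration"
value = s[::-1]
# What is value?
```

s has length 9. The slice s[::-1] selects indices [8, 7, 6, 5, 4, 3, 2, 1, 0] (8->'n', 7->'o', 6->'i', 5->'t', 4->'a', 3->'r', 2->'e', 1->'t', 0->'i'), giving 'noitareti'.

'noitareti'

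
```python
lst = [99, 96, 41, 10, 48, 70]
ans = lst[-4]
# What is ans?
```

lst has length 6. Negative index -4 maps to positive index 6 + (-4) = 2. lst[2] = 41.

41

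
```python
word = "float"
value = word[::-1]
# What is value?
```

word has length 5. The slice word[::-1] selects indices [4, 3, 2, 1, 0] (4->'t', 3->'a', 2->'o', 1->'l', 0->'f'), giving 'taolf'.

'taolf'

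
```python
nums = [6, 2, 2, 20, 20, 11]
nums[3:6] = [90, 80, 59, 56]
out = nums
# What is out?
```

nums starts as [6, 2, 2, 20, 20, 11] (length 6). The slice nums[3:6] covers indices [3, 4, 5] with values [20, 20, 11]. Replacing that slice with [90, 80, 59, 56] (different length) produces [6, 2, 2, 90, 80, 59, 56].

[6, 2, 2, 90, 80, 59, 56]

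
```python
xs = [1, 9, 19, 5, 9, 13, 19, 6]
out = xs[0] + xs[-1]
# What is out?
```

xs has length 8. xs[0] = 1.
xs has length 8. Negative index -1 maps to positive index 8 + (-1) = 7. xs[7] = 6.
Sum: 1 + 6 = 7.

7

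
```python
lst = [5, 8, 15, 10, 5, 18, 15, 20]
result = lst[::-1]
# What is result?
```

lst has length 8. The slice lst[::-1] selects indices [7, 6, 5, 4, 3, 2, 1, 0] (7->20, 6->15, 5->18, 4->5, 3->10, 2->15, 1->8, 0->5), giving [20, 15, 18, 5, 10, 15, 8, 5].

[20, 15, 18, 5, 10, 15, 8, 5]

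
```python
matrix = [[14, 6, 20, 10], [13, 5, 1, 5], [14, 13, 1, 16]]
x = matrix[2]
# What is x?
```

matrix has 3 rows. Row 2 is [14, 13, 1, 16].

[14, 13, 1, 16]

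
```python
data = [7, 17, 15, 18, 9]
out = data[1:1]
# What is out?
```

data has length 5. The slice data[1:1] resolves to an empty index range, so the result is [].

[]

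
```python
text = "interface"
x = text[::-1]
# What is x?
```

text has length 9. The slice text[::-1] selects indices [8, 7, 6, 5, 4, 3, 2, 1, 0] (8->'e', 7->'c', 6->'a', 5->'f', 4->'r', 3->'e', 2->'t', 1->'n', 0->'i'), giving 'ecafretni'.

'ecafretni'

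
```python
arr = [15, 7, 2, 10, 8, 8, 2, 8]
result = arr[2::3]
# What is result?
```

arr has length 8. The slice arr[2::3] selects indices [2, 5] (2->2, 5->8), giving [2, 8].

[2, 8]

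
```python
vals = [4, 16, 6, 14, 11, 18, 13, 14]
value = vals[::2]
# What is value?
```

vals has length 8. The slice vals[::2] selects indices [0, 2, 4, 6] (0->4, 2->6, 4->11, 6->13), giving [4, 6, 11, 13].

[4, 6, 11, 13]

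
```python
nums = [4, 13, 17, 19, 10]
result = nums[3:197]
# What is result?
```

nums has length 5. The slice nums[3:197] selects indices [3, 4] (3->19, 4->10), giving [19, 10].

[19, 10]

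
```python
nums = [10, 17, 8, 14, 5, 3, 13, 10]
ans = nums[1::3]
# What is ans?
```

nums has length 8. The slice nums[1::3] selects indices [1, 4, 7] (1->17, 4->5, 7->10), giving [17, 5, 10].

[17, 5, 10]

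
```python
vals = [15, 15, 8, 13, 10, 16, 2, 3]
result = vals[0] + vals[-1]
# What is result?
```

vals has length 8. vals[0] = 15.
vals has length 8. Negative index -1 maps to positive index 8 + (-1) = 7. vals[7] = 3.
Sum: 15 + 3 = 18.

18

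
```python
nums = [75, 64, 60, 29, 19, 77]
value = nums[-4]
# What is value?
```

nums has length 6. Negative index -4 maps to positive index 6 + (-4) = 2. nums[2] = 60.

60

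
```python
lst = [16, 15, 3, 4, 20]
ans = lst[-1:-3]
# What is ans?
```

lst has length 5. The slice lst[-1:-3] resolves to an empty index range, so the result is [].

[]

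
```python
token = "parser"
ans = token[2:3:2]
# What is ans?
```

token has length 6. The slice token[2:3:2] selects indices [2] (2->'r'), giving 'r'.

'r'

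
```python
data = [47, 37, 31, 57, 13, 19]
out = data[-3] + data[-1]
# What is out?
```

data has length 6. Negative index -3 maps to positive index 6 + (-3) = 3. data[3] = 57.
data has length 6. Negative index -1 maps to positive index 6 + (-1) = 5. data[5] = 19.
Sum: 57 + 19 = 76.

76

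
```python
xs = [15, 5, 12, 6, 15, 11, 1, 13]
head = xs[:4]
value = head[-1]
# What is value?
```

xs has length 8. The slice xs[:4] selects indices [0, 1, 2, 3] (0->15, 1->5, 2->12, 3->6), giving [15, 5, 12, 6]. So head = [15, 5, 12, 6]. Then head[-1] = 6.

6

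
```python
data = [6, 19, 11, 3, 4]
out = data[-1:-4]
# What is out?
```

data has length 5. The slice data[-1:-4] resolves to an empty index range, so the result is [].

[]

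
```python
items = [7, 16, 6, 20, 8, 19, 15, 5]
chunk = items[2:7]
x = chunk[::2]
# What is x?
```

items has length 8. The slice items[2:7] selects indices [2, 3, 4, 5, 6] (2->6, 3->20, 4->8, 5->19, 6->15), giving [6, 20, 8, 19, 15]. So chunk = [6, 20, 8, 19, 15]. chunk has length 5. The slice chunk[::2] selects indices [0, 2, 4] (0->6, 2->8, 4->15), giving [6, 8, 15].

[6, 8, 15]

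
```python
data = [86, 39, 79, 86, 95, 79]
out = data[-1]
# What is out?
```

data has length 6. Negative index -1 maps to positive index 6 + (-1) = 5. data[5] = 79.

79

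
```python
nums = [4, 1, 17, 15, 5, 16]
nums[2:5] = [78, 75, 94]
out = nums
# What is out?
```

nums starts as [4, 1, 17, 15, 5, 16] (length 6). The slice nums[2:5] covers indices [2, 3, 4] with values [17, 15, 5]. Replacing that slice with [78, 75, 94] (same length) produces [4, 1, 78, 75, 94, 16].

[4, 1, 78, 75, 94, 16]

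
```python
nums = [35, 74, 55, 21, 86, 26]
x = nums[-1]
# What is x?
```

nums has length 6. Negative index -1 maps to positive index 6 + (-1) = 5. nums[5] = 26.

26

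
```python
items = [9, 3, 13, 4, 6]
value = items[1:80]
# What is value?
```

items has length 5. The slice items[1:80] selects indices [1, 2, 3, 4] (1->3, 2->13, 3->4, 4->6), giving [3, 13, 4, 6].

[3, 13, 4, 6]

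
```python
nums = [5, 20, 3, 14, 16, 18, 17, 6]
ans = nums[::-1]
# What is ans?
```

nums has length 8. The slice nums[::-1] selects indices [7, 6, 5, 4, 3, 2, 1, 0] (7->6, 6->17, 5->18, 4->16, 3->14, 2->3, 1->20, 0->5), giving [6, 17, 18, 16, 14, 3, 20, 5].

[6, 17, 18, 16, 14, 3, 20, 5]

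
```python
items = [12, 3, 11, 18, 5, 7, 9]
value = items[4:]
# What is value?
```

items has length 7. The slice items[4:] selects indices [4, 5, 6] (4->5, 5->7, 6->9), giving [5, 7, 9].

[5, 7, 9]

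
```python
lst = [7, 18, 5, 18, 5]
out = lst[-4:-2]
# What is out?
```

lst has length 5. The slice lst[-4:-2] selects indices [1, 2] (1->18, 2->5), giving [18, 5].

[18, 5]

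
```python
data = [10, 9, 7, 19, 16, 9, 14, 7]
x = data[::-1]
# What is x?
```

data has length 8. The slice data[::-1] selects indices [7, 6, 5, 4, 3, 2, 1, 0] (7->7, 6->14, 5->9, 4->16, 3->19, 2->7, 1->9, 0->10), giving [7, 14, 9, 16, 19, 7, 9, 10].

[7, 14, 9, 16, 19, 7, 9, 10]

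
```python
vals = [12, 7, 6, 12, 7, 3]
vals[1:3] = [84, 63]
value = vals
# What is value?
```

vals starts as [12, 7, 6, 12, 7, 3] (length 6). The slice vals[1:3] covers indices [1, 2] with values [7, 6]. Replacing that slice with [84, 63] (same length) produces [12, 84, 63, 12, 7, 3].

[12, 84, 63, 12, 7, 3]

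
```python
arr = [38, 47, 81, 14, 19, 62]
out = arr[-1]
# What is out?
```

arr has length 6. Negative index -1 maps to positive index 6 + (-1) = 5. arr[5] = 62.

62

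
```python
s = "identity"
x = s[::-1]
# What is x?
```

s has length 8. The slice s[::-1] selects indices [7, 6, 5, 4, 3, 2, 1, 0] (7->'y', 6->'t', 5->'i', 4->'t', 3->'n', 2->'e', 1->'d', 0->'i'), giving 'ytitnedi'.

'ytitnedi'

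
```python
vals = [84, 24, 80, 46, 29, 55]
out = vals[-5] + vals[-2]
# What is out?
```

vals has length 6. Negative index -5 maps to positive index 6 + (-5) = 1. vals[1] = 24.
vals has length 6. Negative index -2 maps to positive index 6 + (-2) = 4. vals[4] = 29.
Sum: 24 + 29 = 53.

53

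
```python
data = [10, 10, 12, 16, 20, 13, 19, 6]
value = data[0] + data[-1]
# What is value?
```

data has length 8. data[0] = 10.
data has length 8. Negative index -1 maps to positive index 8 + (-1) = 7. data[7] = 6.
Sum: 10 + 6 = 16.

16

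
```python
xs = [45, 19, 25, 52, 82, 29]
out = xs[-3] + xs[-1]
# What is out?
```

xs has length 6. Negative index -3 maps to positive index 6 + (-3) = 3. xs[3] = 52.
xs has length 6. Negative index -1 maps to positive index 6 + (-1) = 5. xs[5] = 29.
Sum: 52 + 29 = 81.

81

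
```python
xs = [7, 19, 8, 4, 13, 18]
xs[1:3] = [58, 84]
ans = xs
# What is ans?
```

xs starts as [7, 19, 8, 4, 13, 18] (length 6). The slice xs[1:3] covers indices [1, 2] with values [19, 8]. Replacing that slice with [58, 84] (same length) produces [7, 58, 84, 4, 13, 18].

[7, 58, 84, 4, 13, 18]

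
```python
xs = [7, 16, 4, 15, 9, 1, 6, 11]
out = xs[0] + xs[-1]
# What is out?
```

xs has length 8. xs[0] = 7.
xs has length 8. Negative index -1 maps to positive index 8 + (-1) = 7. xs[7] = 11.
Sum: 7 + 11 = 18.

18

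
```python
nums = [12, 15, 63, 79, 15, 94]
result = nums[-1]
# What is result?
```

nums has length 6. Negative index -1 maps to positive index 6 + (-1) = 5. nums[5] = 94.

94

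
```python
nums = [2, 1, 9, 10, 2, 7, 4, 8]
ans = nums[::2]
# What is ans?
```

nums has length 8. The slice nums[::2] selects indices [0, 2, 4, 6] (0->2, 2->9, 4->2, 6->4), giving [2, 9, 2, 4].

[2, 9, 2, 4]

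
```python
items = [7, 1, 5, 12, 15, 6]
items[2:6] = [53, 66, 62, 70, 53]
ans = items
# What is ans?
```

items starts as [7, 1, 5, 12, 15, 6] (length 6). The slice items[2:6] covers indices [2, 3, 4, 5] with values [5, 12, 15, 6]. Replacing that slice with [53, 66, 62, 70, 53] (different length) produces [7, 1, 53, 66, 62, 70, 53].

[7, 1, 53, 66, 62, 70, 53]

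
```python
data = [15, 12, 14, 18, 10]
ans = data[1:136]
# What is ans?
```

data has length 5. The slice data[1:136] selects indices [1, 2, 3, 4] (1->12, 2->14, 3->18, 4->10), giving [12, 14, 18, 10].

[12, 14, 18, 10]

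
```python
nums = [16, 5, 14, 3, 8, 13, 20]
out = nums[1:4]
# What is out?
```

nums has length 7. The slice nums[1:4] selects indices [1, 2, 3] (1->5, 2->14, 3->3), giving [5, 14, 3].

[5, 14, 3]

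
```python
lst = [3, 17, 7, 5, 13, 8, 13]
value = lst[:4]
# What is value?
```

lst has length 7. The slice lst[:4] selects indices [0, 1, 2, 3] (0->3, 1->17, 2->7, 3->5), giving [3, 17, 7, 5].

[3, 17, 7, 5]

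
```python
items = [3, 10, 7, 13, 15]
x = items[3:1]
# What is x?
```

items has length 5. The slice items[3:1] resolves to an empty index range, so the result is [].

[]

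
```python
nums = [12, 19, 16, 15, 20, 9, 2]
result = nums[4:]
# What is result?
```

nums has length 7. The slice nums[4:] selects indices [4, 5, 6] (4->20, 5->9, 6->2), giving [20, 9, 2].

[20, 9, 2]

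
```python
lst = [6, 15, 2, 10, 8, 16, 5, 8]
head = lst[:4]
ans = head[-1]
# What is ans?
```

lst has length 8. The slice lst[:4] selects indices [0, 1, 2, 3] (0->6, 1->15, 2->2, 3->10), giving [6, 15, 2, 10]. So head = [6, 15, 2, 10]. Then head[-1] = 10.

10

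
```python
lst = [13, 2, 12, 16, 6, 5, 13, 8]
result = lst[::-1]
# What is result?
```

lst has length 8. The slice lst[::-1] selects indices [7, 6, 5, 4, 3, 2, 1, 0] (7->8, 6->13, 5->5, 4->6, 3->16, 2->12, 1->2, 0->13), giving [8, 13, 5, 6, 16, 12, 2, 13].

[8, 13, 5, 6, 16, 12, 2, 13]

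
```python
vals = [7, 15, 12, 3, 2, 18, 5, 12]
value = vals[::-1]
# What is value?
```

vals has length 8. The slice vals[::-1] selects indices [7, 6, 5, 4, 3, 2, 1, 0] (7->12, 6->5, 5->18, 4->2, 3->3, 2->12, 1->15, 0->7), giving [12, 5, 18, 2, 3, 12, 15, 7].

[12, 5, 18, 2, 3, 12, 15, 7]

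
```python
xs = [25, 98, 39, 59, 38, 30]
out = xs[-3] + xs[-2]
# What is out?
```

xs has length 6. Negative index -3 maps to positive index 6 + (-3) = 3. xs[3] = 59.
xs has length 6. Negative index -2 maps to positive index 6 + (-2) = 4. xs[4] = 38.
Sum: 59 + 38 = 97.

97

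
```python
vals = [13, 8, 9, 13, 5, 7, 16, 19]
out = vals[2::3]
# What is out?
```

vals has length 8. The slice vals[2::3] selects indices [2, 5] (2->9, 5->7), giving [9, 7].

[9, 7]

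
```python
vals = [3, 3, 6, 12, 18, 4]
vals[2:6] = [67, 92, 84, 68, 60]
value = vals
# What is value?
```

vals starts as [3, 3, 6, 12, 18, 4] (length 6). The slice vals[2:6] covers indices [2, 3, 4, 5] with values [6, 12, 18, 4]. Replacing that slice with [67, 92, 84, 68, 60] (different length) produces [3, 3, 67, 92, 84, 68, 60].

[3, 3, 67, 92, 84, 68, 60]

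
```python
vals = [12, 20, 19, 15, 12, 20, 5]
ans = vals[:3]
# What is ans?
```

vals has length 7. The slice vals[:3] selects indices [0, 1, 2] (0->12, 1->20, 2->19), giving [12, 20, 19].

[12, 20, 19]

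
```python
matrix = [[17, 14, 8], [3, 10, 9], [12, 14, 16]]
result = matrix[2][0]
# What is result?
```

matrix[2] = [12, 14, 16]. Taking column 0 of that row yields 12.

12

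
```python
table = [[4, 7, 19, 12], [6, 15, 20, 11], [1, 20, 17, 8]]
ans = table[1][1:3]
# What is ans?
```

table[1] = [6, 15, 20, 11]. table[1] has length 4. The slice table[1][1:3] selects indices [1, 2] (1->15, 2->20), giving [15, 20].

[15, 20]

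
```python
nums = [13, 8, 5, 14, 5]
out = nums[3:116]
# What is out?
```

nums has length 5. The slice nums[3:116] selects indices [3, 4] (3->14, 4->5), giving [14, 5].

[14, 5]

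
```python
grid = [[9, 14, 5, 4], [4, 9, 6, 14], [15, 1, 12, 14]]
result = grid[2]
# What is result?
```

grid has 3 rows. Row 2 is [15, 1, 12, 14].

[15, 1, 12, 14]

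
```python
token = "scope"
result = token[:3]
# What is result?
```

token has length 5. The slice token[:3] selects indices [0, 1, 2] (0->'s', 1->'c', 2->'o'), giving 'sco'.

'sco'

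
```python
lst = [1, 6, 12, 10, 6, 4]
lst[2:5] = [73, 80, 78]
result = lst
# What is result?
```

lst starts as [1, 6, 12, 10, 6, 4] (length 6). The slice lst[2:5] covers indices [2, 3, 4] with values [12, 10, 6]. Replacing that slice with [73, 80, 78] (same length) produces [1, 6, 73, 80, 78, 4].

[1, 6, 73, 80, 78, 4]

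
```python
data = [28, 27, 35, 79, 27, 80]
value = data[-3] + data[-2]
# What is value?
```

data has length 6. Negative index -3 maps to positive index 6 + (-3) = 3. data[3] = 79.
data has length 6. Negative index -2 maps to positive index 6 + (-2) = 4. data[4] = 27.
Sum: 79 + 27 = 106.

106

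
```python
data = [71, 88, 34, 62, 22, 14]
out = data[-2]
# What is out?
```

data has length 6. Negative index -2 maps to positive index 6 + (-2) = 4. data[4] = 22.

22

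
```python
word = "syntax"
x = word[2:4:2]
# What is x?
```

word has length 6. The slice word[2:4:2] selects indices [2] (2->'n'), giving 'n'.

'n'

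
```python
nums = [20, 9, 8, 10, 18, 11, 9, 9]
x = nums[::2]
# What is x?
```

nums has length 8. The slice nums[::2] selects indices [0, 2, 4, 6] (0->20, 2->8, 4->18, 6->9), giving [20, 8, 18, 9].

[20, 8, 18, 9]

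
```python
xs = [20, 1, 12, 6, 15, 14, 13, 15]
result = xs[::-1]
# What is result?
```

xs has length 8. The slice xs[::-1] selects indices [7, 6, 5, 4, 3, 2, 1, 0] (7->15, 6->13, 5->14, 4->15, 3->6, 2->12, 1->1, 0->20), giving [15, 13, 14, 15, 6, 12, 1, 20].

[15, 13, 14, 15, 6, 12, 1, 20]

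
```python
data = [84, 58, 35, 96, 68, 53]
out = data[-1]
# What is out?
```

data has length 6. Negative index -1 maps to positive index 6 + (-1) = 5. data[5] = 53.

53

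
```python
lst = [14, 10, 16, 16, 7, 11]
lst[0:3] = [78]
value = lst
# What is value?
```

lst starts as [14, 10, 16, 16, 7, 11] (length 6). The slice lst[0:3] covers indices [0, 1, 2] with values [14, 10, 16]. Replacing that slice with [78] (different length) produces [78, 16, 7, 11].

[78, 16, 7, 11]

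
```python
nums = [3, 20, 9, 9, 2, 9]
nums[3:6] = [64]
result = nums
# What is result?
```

nums starts as [3, 20, 9, 9, 2, 9] (length 6). The slice nums[3:6] covers indices [3, 4, 5] with values [9, 2, 9]. Replacing that slice with [64] (different length) produces [3, 20, 9, 64].

[3, 20, 9, 64]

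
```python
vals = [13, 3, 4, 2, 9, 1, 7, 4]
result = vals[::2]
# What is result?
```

vals has length 8. The slice vals[::2] selects indices [0, 2, 4, 6] (0->13, 2->4, 4->9, 6->7), giving [13, 4, 9, 7].

[13, 4, 9, 7]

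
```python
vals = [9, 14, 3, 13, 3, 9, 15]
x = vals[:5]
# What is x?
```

vals has length 7. The slice vals[:5] selects indices [0, 1, 2, 3, 4] (0->9, 1->14, 2->3, 3->13, 4->3), giving [9, 14, 3, 13, 3].

[9, 14, 3, 13, 3]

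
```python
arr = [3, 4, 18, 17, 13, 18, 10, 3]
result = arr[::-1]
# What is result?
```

arr has length 8. The slice arr[::-1] selects indices [7, 6, 5, 4, 3, 2, 1, 0] (7->3, 6->10, 5->18, 4->13, 3->17, 2->18, 1->4, 0->3), giving [3, 10, 18, 13, 17, 18, 4, 3].

[3, 10, 18, 13, 17, 18, 4, 3]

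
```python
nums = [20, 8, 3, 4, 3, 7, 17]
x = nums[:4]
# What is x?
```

nums has length 7. The slice nums[:4] selects indices [0, 1, 2, 3] (0->20, 1->8, 2->3, 3->4), giving [20, 8, 3, 4].

[20, 8, 3, 4]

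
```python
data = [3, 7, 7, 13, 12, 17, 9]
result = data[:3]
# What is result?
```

data has length 7. The slice data[:3] selects indices [0, 1, 2] (0->3, 1->7, 2->7), giving [3, 7, 7].

[3, 7, 7]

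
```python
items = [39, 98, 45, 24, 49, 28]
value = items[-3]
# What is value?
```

items has length 6. Negative index -3 maps to positive index 6 + (-3) = 3. items[3] = 24.

24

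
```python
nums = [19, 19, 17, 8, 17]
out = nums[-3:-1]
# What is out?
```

nums has length 5. The slice nums[-3:-1] selects indices [2, 3] (2->17, 3->8), giving [17, 8].

[17, 8]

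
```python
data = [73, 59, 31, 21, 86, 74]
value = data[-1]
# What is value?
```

data has length 6. Negative index -1 maps to positive index 6 + (-1) = 5. data[5] = 74.

74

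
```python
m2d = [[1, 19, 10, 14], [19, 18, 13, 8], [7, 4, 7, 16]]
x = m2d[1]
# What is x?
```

m2d has 3 rows. Row 1 is [19, 18, 13, 8].

[19, 18, 13, 8]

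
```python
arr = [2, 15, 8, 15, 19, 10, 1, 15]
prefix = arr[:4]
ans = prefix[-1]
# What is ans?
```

arr has length 8. The slice arr[:4] selects indices [0, 1, 2, 3] (0->2, 1->15, 2->8, 3->15), giving [2, 15, 8, 15]. So prefix = [2, 15, 8, 15]. Then prefix[-1] = 15.

15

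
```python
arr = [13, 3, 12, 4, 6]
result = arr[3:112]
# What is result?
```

arr has length 5. The slice arr[3:112] selects indices [3, 4] (3->4, 4->6), giving [4, 6].

[4, 6]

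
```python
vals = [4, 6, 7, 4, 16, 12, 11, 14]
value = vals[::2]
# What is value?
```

vals has length 8. The slice vals[::2] selects indices [0, 2, 4, 6] (0->4, 2->7, 4->16, 6->11), giving [4, 7, 16, 11].

[4, 7, 16, 11]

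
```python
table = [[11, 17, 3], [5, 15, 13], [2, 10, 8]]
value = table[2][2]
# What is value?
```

table[2] = [2, 10, 8]. Taking column 2 of that row yields 8.

8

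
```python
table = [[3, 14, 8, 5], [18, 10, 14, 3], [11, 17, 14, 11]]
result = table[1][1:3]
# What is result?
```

table[1] = [18, 10, 14, 3]. table[1] has length 4. The slice table[1][1:3] selects indices [1, 2] (1->10, 2->14), giving [10, 14].

[10, 14]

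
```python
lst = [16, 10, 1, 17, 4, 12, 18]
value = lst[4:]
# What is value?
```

lst has length 7. The slice lst[4:] selects indices [4, 5, 6] (4->4, 5->12, 6->18), giving [4, 12, 18].

[4, 12, 18]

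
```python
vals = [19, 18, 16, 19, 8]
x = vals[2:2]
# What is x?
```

vals has length 5. The slice vals[2:2] resolves to an empty index range, so the result is [].

[]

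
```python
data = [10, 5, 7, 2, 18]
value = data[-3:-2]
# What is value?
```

data has length 5. The slice data[-3:-2] selects indices [2] (2->7), giving [7].

[7]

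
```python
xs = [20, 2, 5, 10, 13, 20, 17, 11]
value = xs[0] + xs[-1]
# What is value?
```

xs has length 8. xs[0] = 20.
xs has length 8. Negative index -1 maps to positive index 8 + (-1) = 7. xs[7] = 11.
Sum: 20 + 11 = 31.

31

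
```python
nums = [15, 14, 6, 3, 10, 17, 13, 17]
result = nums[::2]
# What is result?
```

nums has length 8. The slice nums[::2] selects indices [0, 2, 4, 6] (0->15, 2->6, 4->10, 6->13), giving [15, 6, 10, 13].

[15, 6, 10, 13]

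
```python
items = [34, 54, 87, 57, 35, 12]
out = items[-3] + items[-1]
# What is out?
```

items has length 6. Negative index -3 maps to positive index 6 + (-3) = 3. items[3] = 57.
items has length 6. Negative index -1 maps to positive index 6 + (-1) = 5. items[5] = 12.
Sum: 57 + 12 = 69.

69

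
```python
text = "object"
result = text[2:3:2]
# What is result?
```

text has length 6. The slice text[2:3:2] selects indices [2] (2->'j'), giving 'j'.

'j'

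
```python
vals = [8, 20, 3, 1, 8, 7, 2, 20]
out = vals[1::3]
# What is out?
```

vals has length 8. The slice vals[1::3] selects indices [1, 4, 7] (1->20, 4->8, 7->20), giving [20, 8, 20].

[20, 8, 20]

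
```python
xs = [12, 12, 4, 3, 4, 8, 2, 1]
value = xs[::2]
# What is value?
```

xs has length 8. The slice xs[::2] selects indices [0, 2, 4, 6] (0->12, 2->4, 4->4, 6->2), giving [12, 4, 4, 2].

[12, 4, 4, 2]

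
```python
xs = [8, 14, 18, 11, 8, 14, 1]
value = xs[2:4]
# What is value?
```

xs has length 7. The slice xs[2:4] selects indices [2, 3] (2->18, 3->11), giving [18, 11].

[18, 11]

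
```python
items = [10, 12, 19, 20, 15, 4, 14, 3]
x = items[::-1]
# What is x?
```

items has length 8. The slice items[::-1] selects indices [7, 6, 5, 4, 3, 2, 1, 0] (7->3, 6->14, 5->4, 4->15, 3->20, 2->19, 1->12, 0->10), giving [3, 14, 4, 15, 20, 19, 12, 10].

[3, 14, 4, 15, 20, 19, 12, 10]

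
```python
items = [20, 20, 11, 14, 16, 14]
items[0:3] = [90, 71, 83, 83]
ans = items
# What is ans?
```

items starts as [20, 20, 11, 14, 16, 14] (length 6). The slice items[0:3] covers indices [0, 1, 2] with values [20, 20, 11]. Replacing that slice with [90, 71, 83, 83] (different length) produces [90, 71, 83, 83, 14, 16, 14].

[90, 71, 83, 83, 14, 16, 14]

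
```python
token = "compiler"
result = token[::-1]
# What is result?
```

token has length 8. The slice token[::-1] selects indices [7, 6, 5, 4, 3, 2, 1, 0] (7->'r', 6->'e', 5->'l', 4->'i', 3->'p', 2->'m', 1->'o', 0->'c'), giving 'relipmoc'.

'relipmoc'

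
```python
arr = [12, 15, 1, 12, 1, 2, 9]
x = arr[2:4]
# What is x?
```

arr has length 7. The slice arr[2:4] selects indices [2, 3] (2->1, 3->12), giving [1, 12].

[1, 12]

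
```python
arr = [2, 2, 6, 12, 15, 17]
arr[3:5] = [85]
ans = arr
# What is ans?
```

arr starts as [2, 2, 6, 12, 15, 17] (length 6). The slice arr[3:5] covers indices [3, 4] with values [12, 15]. Replacing that slice with [85] (different length) produces [2, 2, 6, 85, 17].

[2, 2, 6, 85, 17]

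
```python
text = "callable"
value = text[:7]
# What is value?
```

text has length 8. The slice text[:7] selects indices [0, 1, 2, 3, 4, 5, 6] (0->'c', 1->'a', 2->'l', 3->'l', 4->'a', 5->'b', 6->'l'), giving 'callabl'.

'callabl'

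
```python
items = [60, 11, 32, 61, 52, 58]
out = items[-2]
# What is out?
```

items has length 6. Negative index -2 maps to positive index 6 + (-2) = 4. items[4] = 52.

52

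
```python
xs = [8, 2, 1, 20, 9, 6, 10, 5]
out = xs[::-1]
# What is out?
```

xs has length 8. The slice xs[::-1] selects indices [7, 6, 5, 4, 3, 2, 1, 0] (7->5, 6->10, 5->6, 4->9, 3->20, 2->1, 1->2, 0->8), giving [5, 10, 6, 9, 20, 1, 2, 8].

[5, 10, 6, 9, 20, 1, 2, 8]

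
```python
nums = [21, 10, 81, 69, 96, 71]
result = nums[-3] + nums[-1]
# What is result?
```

nums has length 6. Negative index -3 maps to positive index 6 + (-3) = 3. nums[3] = 69.
nums has length 6. Negative index -1 maps to positive index 6 + (-1) = 5. nums[5] = 71.
Sum: 69 + 71 = 140.

140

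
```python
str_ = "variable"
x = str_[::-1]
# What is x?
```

str_ has length 8. The slice str_[::-1] selects indices [7, 6, 5, 4, 3, 2, 1, 0] (7->'e', 6->'l', 5->'b', 4->'a', 3->'i', 2->'r', 1->'a', 0->'v'), giving 'elbairav'.

'elbairav'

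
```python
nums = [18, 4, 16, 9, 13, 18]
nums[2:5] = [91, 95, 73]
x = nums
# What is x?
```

nums starts as [18, 4, 16, 9, 13, 18] (length 6). The slice nums[2:5] covers indices [2, 3, 4] with values [16, 9, 13]. Replacing that slice with [91, 95, 73] (same length) produces [18, 4, 91, 95, 73, 18].

[18, 4, 91, 95, 73, 18]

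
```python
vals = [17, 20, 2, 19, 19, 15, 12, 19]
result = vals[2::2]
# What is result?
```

vals has length 8. The slice vals[2::2] selects indices [2, 4, 6] (2->2, 4->19, 6->12), giving [2, 19, 12].

[2, 19, 12]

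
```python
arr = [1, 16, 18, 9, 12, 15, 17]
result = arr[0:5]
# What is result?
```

arr has length 7. The slice arr[0:5] selects indices [0, 1, 2, 3, 4] (0->1, 1->16, 2->18, 3->9, 4->12), giving [1, 16, 18, 9, 12].

[1, 16, 18, 9, 12]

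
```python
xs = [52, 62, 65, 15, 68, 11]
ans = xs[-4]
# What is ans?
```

xs has length 6. Negative index -4 maps to positive index 6 + (-4) = 2. xs[2] = 65.

65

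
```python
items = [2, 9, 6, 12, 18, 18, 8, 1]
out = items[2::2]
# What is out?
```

items has length 8. The slice items[2::2] selects indices [2, 4, 6] (2->6, 4->18, 6->8), giving [6, 18, 8].

[6, 18, 8]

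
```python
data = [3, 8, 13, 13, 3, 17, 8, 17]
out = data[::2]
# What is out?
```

data has length 8. The slice data[::2] selects indices [0, 2, 4, 6] (0->3, 2->13, 4->3, 6->8), giving [3, 13, 3, 8].

[3, 13, 3, 8]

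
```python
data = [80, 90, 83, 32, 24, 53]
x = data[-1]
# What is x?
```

data has length 6. Negative index -1 maps to positive index 6 + (-1) = 5. data[5] = 53.

53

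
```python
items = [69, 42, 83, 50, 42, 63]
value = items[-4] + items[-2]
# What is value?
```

items has length 6. Negative index -4 maps to positive index 6 + (-4) = 2. items[2] = 83.
items has length 6. Negative index -2 maps to positive index 6 + (-2) = 4. items[4] = 42.
Sum: 83 + 42 = 125.

125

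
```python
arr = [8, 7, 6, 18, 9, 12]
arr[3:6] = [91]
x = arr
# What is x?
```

arr starts as [8, 7, 6, 18, 9, 12] (length 6). The slice arr[3:6] covers indices [3, 4, 5] with values [18, 9, 12]. Replacing that slice with [91] (different length) produces [8, 7, 6, 91].

[8, 7, 6, 91]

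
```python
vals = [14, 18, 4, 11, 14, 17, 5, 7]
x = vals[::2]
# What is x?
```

vals has length 8. The slice vals[::2] selects indices [0, 2, 4, 6] (0->14, 2->4, 4->14, 6->5), giving [14, 4, 14, 5].

[14, 4, 14, 5]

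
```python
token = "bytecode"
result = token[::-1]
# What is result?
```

token has length 8. The slice token[::-1] selects indices [7, 6, 5, 4, 3, 2, 1, 0] (7->'e', 6->'d', 5->'o', 4->'c', 3->'e', 2->'t', 1->'y', 0->'b'), giving 'edocetyb'.

'edocetyb'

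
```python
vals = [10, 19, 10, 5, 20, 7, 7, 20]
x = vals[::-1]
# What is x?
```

vals has length 8. The slice vals[::-1] selects indices [7, 6, 5, 4, 3, 2, 1, 0] (7->20, 6->7, 5->7, 4->20, 3->5, 2->10, 1->19, 0->10), giving [20, 7, 7, 20, 5, 10, 19, 10].

[20, 7, 7, 20, 5, 10, 19, 10]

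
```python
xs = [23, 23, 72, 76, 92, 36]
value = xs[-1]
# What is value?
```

xs has length 6. Negative index -1 maps to positive index 6 + (-1) = 5. xs[5] = 36.

36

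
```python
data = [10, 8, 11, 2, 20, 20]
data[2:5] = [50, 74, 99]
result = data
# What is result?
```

data starts as [10, 8, 11, 2, 20, 20] (length 6). The slice data[2:5] covers indices [2, 3, 4] with values [11, 2, 20]. Replacing that slice with [50, 74, 99] (same length) produces [10, 8, 50, 74, 99, 20].

[10, 8, 50, 74, 99, 20]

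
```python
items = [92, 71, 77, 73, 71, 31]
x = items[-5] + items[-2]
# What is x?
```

items has length 6. Negative index -5 maps to positive index 6 + (-5) = 1. items[1] = 71.
items has length 6. Negative index -2 maps to positive index 6 + (-2) = 4. items[4] = 71.
Sum: 71 + 71 = 142.

142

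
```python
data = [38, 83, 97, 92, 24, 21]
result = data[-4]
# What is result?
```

data has length 6. Negative index -4 maps to positive index 6 + (-4) = 2. data[2] = 97.

97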